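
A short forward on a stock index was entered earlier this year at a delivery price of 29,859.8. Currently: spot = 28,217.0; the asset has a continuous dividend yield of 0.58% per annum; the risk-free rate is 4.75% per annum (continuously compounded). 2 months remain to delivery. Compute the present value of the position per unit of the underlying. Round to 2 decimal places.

1434.61

Current fair forward for the remaining 2 months: F = S·e^((r − q)·T), (r − q) = 0.0475 − 0.0058 = 0.0417
F = 28217.0 · e^(0.0417 × 2/12) = 28217.0 × 1.00697421 = 28413.7913
Value of long forward = (F − K)·e^(−rT) = (28413.7913 − 29859.8) · e^(−0.0475·2/12)
= -1446.0087 × 0.99211459 = -1434.61
Short position value = −(long value) = 1434.61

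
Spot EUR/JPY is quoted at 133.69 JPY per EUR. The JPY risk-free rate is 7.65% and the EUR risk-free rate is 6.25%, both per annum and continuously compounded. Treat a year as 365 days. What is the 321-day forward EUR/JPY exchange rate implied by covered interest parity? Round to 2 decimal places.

F = S·e^((r_JPY − r_EUR)T) = 133.69 · e^((0.0765 − 0.0625) × 321/365)
= 133.69 · e^0.012312 = 133.69 × 1.012388
F = 135.35 JPY per EUR

135.35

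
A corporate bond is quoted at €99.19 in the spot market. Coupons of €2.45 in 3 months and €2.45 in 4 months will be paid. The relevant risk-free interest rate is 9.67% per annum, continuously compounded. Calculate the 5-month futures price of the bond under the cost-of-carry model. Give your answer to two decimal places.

€98.31

PV(coupons) I = 2.45·e^(−0.0967·3/12) + 2.45·e^(−0.0967·4/12)
I = 2.3915 + 2.3723 = 4.7638
F = (S − I)·e^(rT) = (99.19 − 4.7638) · e^(0.0967·5/12)
= 94.4262 · e^0.040292 = 94.4262 × 1.041115 = €98.31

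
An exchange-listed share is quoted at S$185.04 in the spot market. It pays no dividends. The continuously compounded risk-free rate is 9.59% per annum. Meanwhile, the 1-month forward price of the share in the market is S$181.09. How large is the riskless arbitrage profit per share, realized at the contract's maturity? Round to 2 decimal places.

Fair forward: F* = S·e^(carry·T), with carry = r = 0.0959
F* = 185.04 · e^(0.0959 × 1/12) = 185.04 · e^0.007992 = 185.04 × 1.008024 = S$186.5248
Market S$181.09 < fair S$186.5248: forward underpriced → reverse cash-and-carry (short spot, go long the forward).
At maturity, profit = |F_mkt − F*| = |181.09 − 186.5248| = S$5.43 per share

S$5.43 per share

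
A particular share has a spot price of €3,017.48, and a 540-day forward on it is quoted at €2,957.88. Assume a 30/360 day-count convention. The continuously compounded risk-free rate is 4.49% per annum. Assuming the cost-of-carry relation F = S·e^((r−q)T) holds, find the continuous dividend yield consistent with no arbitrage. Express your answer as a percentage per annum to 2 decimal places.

5.82%

From F = S·e^((r−q)T): (r − q) = ln(F/S)/T
ln(2957.88/3017.48) = ln(0.980248) = -0.019950
(r − q) = -0.019950 / (540/360) = -0.013300
q = r − ln(F/S)/T = 0.0449 + 0.013300 = 0.058200
q = 5.82%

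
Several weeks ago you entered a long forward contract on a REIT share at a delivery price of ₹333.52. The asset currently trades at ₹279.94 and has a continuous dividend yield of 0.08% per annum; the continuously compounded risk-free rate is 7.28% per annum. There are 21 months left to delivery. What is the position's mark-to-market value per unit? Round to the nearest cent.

Current fair forward for the remaining 21 months: F = S·e^((r − q)·T), (r − q) = 0.0728 − 0.0008 = 0.0720
F = 279.94 · e^(0.0720 × 21/12) = 279.94 × 1.134282 = 317.5309
Value of long forward = (F − K)·e^(−rT) = (317.5309 − 333.52) · e^(−0.0728·21/12)
= -15.9891 × 0.880381 = -14.08

-₹14.08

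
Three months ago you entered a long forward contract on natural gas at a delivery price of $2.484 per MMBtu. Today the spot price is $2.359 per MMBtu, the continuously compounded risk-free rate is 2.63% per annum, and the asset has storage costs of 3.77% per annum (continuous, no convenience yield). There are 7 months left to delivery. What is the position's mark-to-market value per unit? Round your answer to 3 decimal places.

-$0.035 per MMBtu

Current fair forward for the remaining 7 months: F = S·e^((r + u)·T), (r + u) = 0.0263 + 0.0377 = 0.0640
F = 2.359 · e^(0.0640 × 7/12) = 2.359 × 1.038039 = 2.4487
Value of long forward = (F − K)·e^(−rT) = (2.4487 − 2.484) · e^(−0.0263·7/12)
= -0.0353 × 0.984775 = -0.035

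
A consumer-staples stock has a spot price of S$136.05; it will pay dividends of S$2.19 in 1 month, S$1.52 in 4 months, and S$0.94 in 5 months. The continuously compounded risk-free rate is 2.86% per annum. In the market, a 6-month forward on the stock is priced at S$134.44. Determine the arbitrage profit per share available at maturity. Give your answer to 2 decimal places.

S$1.12 per share

PV(dividends) I = 2.19·e^(−0.0286·1/12) + 1.52·e^(−0.0286·4/12) + 0.94·e^(−0.0286·5/12) = 4.6192
Fair forward F* = (S − I)·e^(rT) = (136.05 − 4.6192)·e^0.014300 = 131.4308 × 1.014403 = 133.3238
Market S$134.44 > fair 133.3238: forward overpriced → cash-and-carry (borrow at r, buy the stock and collect the dividends, short the forward).
Profit at T = |F_mkt − F*| = |134.44 − 133.3238| = S$1.12 per share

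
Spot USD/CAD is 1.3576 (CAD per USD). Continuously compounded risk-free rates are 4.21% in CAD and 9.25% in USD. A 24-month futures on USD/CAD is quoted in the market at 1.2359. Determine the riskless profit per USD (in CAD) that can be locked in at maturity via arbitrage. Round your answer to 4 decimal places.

Fair futures: F* = S·e^(carry·T), with carry = (r_CAD − r_USD) = 0.0421 − 0.0925 = -0.0504
F* = 1.3576 · e^(-0.0504 × 24/12) = 1.3576 · e^-0.100800 = 1.3576 × 0.904114 = 1.2274
Market 1.2359 > fair 1.2274: forward overpriced → cash-and-carry (buy spot, short the forward).
At maturity, profit = |F_mkt − F*| = |1.2359 − 1.2274| = 0.0085 per USD (in CAD)

0.0085 per USD (in CAD)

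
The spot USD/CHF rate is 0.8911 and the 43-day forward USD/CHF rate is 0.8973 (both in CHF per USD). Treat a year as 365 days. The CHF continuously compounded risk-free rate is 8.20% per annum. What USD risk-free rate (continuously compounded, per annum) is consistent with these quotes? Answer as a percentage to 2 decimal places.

F = S·e^((r_CHF − r_USD)T) ⇒ r_USD = r_CHF − ln(F/S)/T
ln(0.8973/0.8911) = 0.006934; /(43/365) = 0.058858
r_USD = 0.0820 − 0.058858 = 0.023142
r_USD = 2.31%

2.31%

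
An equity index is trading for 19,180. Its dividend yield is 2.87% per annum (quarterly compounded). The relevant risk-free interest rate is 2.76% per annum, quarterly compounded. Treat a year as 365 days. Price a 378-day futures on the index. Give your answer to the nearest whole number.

F = S · (1+r/4)^(4T) / (1+q/4)^(4T)
= 19180 × 1.028894 / 1.030059 = 19180 × 0.998869
F = 19,158

19,158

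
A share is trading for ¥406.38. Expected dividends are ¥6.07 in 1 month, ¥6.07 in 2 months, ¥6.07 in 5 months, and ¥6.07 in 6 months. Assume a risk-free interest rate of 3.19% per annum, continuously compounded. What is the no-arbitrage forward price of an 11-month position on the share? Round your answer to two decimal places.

¥393.67

PV(dividends) I = 6.07·e^(−0.0319·1/12) + 6.07·e^(−0.0319·2/12) + 6.07·e^(−0.0319·5/12) + 6.07·e^(−0.0319·6/12)
I = 6.0539 + 6.0378 + 5.9899 + 5.9740 = 24.0556
F = (S − I)·e^(rT) = (406.38 − 24.0556) · e^(0.0319·11/12)
= 382.3244 · e^0.029242 = 382.3244 × 1.029674 = ¥393.67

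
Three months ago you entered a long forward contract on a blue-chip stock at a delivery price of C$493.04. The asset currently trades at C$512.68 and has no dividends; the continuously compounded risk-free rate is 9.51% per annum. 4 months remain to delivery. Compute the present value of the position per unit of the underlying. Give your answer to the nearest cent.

Current fair forward for the remaining 4 months: F = S·e^(r·T), r = 0.0951
F = 512.68 · e^(0.0951 × 4/12) = 512.68 × 1.032208 = 529.1924
Value of long forward = (F − K)·e^(−rT) = (529.1924 − 493.04) · e^(−0.0951·4/12)
= 36.1524 × 0.968797 = 35.02

C$35.02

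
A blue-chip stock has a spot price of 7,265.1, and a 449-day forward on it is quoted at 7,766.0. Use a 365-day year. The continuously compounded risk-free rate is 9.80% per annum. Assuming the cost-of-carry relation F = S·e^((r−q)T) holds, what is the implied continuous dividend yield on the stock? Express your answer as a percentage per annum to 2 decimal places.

4.38%

From F = S·e^((r−q)T): (r − q) = ln(F/S)/T
ln(7766.0/7265.1) = ln(1.068946) = 0.066673
(r − q) = 0.066673 / (449/365) = 0.054200
q = r − ln(F/S)/T = 0.0980 − 0.054200 = 0.043800
q = 4.38%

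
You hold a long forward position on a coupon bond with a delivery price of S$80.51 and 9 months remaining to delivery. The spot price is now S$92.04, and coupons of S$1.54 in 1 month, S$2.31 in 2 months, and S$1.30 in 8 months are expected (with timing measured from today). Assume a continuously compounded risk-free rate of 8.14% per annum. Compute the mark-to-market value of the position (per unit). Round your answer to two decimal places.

S$11.26

PV(remaining coupons) I = 1.54·e^(−0.0814·1/12) + 2.31·e^(−0.0814·2/12) + 1.30·e^(−0.0814·8/12) = 5.0398
Current forward F = (S − I)·e^(rT) = (92.04 − 5.0398)·e^(0.0814·9/12) = 87.0002 × 1.062952 = 92.4770
Value (long) = (F − K)·e^(−rT) = (92.4770 − 80.51) × 0.940776 = 11.2583
Value = S$11.26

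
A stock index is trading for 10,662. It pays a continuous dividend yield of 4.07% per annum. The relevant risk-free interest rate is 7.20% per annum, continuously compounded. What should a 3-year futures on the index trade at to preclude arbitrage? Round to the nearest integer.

11,712

F = S·e^((r − q)T) = 10662 · e^((0.0720 − 0.0407) × 3)
= 10662 · e^0.093900 = 10662 × 1.098450
F = 11,712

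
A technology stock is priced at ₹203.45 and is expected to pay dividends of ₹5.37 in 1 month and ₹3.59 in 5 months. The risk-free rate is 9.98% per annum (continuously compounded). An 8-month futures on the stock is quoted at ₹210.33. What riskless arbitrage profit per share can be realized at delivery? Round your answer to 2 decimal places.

PV(dividends) I = 5.37·e^(−0.0998·1/12) + 3.59·e^(−0.0998·5/12) = 8.7693
Fair futures F* = (S − I)·e^(rT) = (203.45 − 8.7693)·e^0.066533 = 194.6807 × 1.068796 = 208.0740
Market ₹210.33 > fair 208.0740: forward overpriced → cash-and-carry (borrow at r, buy the stock and collect the dividends, short the forward).
Profit at T = |F_mkt − F*| = |210.33 − 208.0740| = ₹2.26 per share

₹2.26 per share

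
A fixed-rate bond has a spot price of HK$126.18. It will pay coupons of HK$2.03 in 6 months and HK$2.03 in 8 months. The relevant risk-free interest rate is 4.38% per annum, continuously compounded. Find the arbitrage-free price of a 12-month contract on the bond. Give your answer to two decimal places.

PV(coupons) I = 2.03·e^(−0.0438·6/12) + 2.03·e^(−0.0438·8/12)
I = 1.9860 + 1.9716 = 3.9576
F = (S − I)·e^(rT) = (126.18 − 3.9576) · e^(0.0438·12/12)
= 122.2224 · e^0.043800 = 122.2224 × 1.044773 = HK$127.69

HK$127.69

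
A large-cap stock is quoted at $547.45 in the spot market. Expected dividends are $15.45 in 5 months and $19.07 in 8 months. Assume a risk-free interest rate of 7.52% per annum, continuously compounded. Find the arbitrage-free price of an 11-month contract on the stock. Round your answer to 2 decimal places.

PV(dividends) I = 15.45·e^(−0.0752·5/12) + 19.07·e^(−0.0752·8/12)
I = 14.9734 + 18.1375 = 33.1109
F = (S − I)·e^(rT) = (547.45 − 33.1109) · e^(0.0752·11/12)
= 514.3391 · e^0.068933 = 514.3391 × 1.071364 = $551.04

$551.04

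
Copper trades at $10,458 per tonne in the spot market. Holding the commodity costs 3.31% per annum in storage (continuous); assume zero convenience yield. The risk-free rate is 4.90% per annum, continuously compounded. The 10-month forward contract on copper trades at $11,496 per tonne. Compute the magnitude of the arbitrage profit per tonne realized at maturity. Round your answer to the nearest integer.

Fair forward: F* = S·e^(carry·T), with carry = (r + u) = 0.0490 + 0.0331 = 0.0821
F* = 10458 · e^(0.0821 × 10/12) = 10458 · e^0.068417 = 10458 × 1.070812 = $11198.5519
Market $11496 > fair $11198.5519: forward overpriced → cash-and-carry (buy spot, short the forward).
At maturity, profit = |F_mkt − F*| = |11496 − 11198.5519| = $297 per tonne

$297 per tonne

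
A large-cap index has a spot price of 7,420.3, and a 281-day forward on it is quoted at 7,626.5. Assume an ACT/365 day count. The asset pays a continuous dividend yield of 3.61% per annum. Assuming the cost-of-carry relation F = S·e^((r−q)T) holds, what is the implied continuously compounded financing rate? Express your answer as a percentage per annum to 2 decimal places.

From F = S·e^((r−q)T): (r − q) = ln(F/S)/T
ln(7626.5/7420.3) = ln(1.027789) = 0.027410
(r − q) = 0.027410 / (281/365) = 0.035604
r = ln(F/S)/T + q = 0.035604 + 0.0361 = 0.071704
r = 7.17%

7.17%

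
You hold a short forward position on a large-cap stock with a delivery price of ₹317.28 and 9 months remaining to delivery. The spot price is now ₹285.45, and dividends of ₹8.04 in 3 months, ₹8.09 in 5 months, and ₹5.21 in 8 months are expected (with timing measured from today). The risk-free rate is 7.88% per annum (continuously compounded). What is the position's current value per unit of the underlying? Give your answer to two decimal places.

PV(remaining dividends) I = 8.04·e^(−0.0788·3/12) + 8.09·e^(−0.0788·5/12) + 5.21·e^(−0.0788·8/12) = 20.6552
Current forward F = (S − I)·e^(rT) = (285.45 − 20.6552)·e^(0.0788·9/12) = 264.7948 × 1.060881 = 280.9158
Value (long) = (F − K)·e^(−rT) = (280.9158 − 317.28) × 0.942613 = -34.2774
Short position value = −(long value) = ₹34.28

₹34.28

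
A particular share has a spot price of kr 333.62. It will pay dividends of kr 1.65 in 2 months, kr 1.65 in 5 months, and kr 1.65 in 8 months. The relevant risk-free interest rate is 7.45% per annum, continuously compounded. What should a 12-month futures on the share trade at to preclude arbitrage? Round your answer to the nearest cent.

kr 354.25

PV(dividends) I = 1.65·e^(−0.0745·2/12) + 1.65·e^(−0.0745·5/12) + 1.65·e^(−0.0745·8/12)
I = 1.6296 + 1.5996 + 1.5701 = 4.7993
F = (S − I)·e^(rT) = (333.62 − 4.7993) · e^(0.0745·12/12)
= 328.8207 · e^0.074500 = 328.8207 × 1.077345 = kr 354.25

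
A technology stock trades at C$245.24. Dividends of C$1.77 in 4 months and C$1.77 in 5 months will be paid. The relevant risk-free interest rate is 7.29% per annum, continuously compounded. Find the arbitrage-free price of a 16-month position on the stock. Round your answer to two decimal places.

PV(dividends) I = 1.77·e^(−0.0729·4/12) + 1.77·e^(−0.0729·5/12)
I = 1.7275 + 1.7170 = 3.4445
F = (S − I)·e^(rT) = (245.24 − 3.4445) · e^(0.0729·16/12)
= 241.7955 · e^0.097200 = 241.7955 × 1.102081 = C$266.48

C$266.48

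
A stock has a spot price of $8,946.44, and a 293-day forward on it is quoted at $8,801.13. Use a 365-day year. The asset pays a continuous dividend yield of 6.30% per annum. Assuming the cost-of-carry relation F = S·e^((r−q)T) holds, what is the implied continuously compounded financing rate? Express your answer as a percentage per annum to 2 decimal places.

4.26%

From F = S·e^((r−q)T): (r − q) = ln(F/S)/T
ln(8801.13/8946.44) = ln(0.983758) = -0.016375
(r − q) = -0.016375 / (293/365) = -0.020399
r = ln(F/S)/T + q = -0.020399 + 0.0630 = 0.042601
r = 4.26%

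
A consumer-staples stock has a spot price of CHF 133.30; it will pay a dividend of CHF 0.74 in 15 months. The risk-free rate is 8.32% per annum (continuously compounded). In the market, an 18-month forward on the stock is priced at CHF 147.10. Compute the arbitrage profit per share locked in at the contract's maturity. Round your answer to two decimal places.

CHF 3.16 per share

PV(dividends) I = 0.74·e^(−0.0832·15/12) = 0.6669
Fair forward F* = (S − I)·e^(rT) = (133.30 − 0.6669)·e^0.124800 = 132.6331 × 1.132922 = 150.2630
Market CHF 147.10 < fair 150.2630: forward underpriced → reverse cash-and-carry (short the stock, invest proceeds at r, pay the dividends, go long the forward).
Profit at T = |F_mkt − F*| = |147.10 − 150.2630| = CHF 3.16 per share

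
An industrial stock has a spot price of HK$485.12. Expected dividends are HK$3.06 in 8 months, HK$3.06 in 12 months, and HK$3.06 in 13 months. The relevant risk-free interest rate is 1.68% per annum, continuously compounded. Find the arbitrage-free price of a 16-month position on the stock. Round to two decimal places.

PV(dividends) I = 3.06·e^(−0.0168·8/12) + 3.06·e^(−0.0168·12/12) + 3.06·e^(−0.0168·13/12)
I = 3.0259 + 3.0090 + 3.0048 = 9.0397
F = (S − I)·e^(rT) = (485.12 − 9.0397) · e^(0.0168·16/12)
= 476.0803 · e^0.022400 = 476.0803 × 1.022653 = HK$486.86

HK$486.86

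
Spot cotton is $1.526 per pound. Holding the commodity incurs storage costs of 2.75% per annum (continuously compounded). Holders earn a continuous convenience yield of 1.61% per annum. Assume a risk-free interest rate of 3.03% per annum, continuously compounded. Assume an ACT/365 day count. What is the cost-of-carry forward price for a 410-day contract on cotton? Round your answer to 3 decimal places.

Net carry = r + u − y = 0.0303 + 0.0275 − 0.0161 = 0.0417
F = S·e^((r+u−y)T) = 1.526 · e^(0.0417 × 410/365) = 1.526 · e^0.046841
= 1.526 × 1.047955 = $1.599 per pound

$1.599 per pound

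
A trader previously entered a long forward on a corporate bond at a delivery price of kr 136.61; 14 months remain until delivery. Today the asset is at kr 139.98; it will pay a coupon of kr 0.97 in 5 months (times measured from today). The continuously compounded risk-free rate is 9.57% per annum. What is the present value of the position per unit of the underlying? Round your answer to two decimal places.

kr 16.87

PV(remaining coupons) I = 0.97·e^(−0.0957·5/12) = 0.9321
Current forward F = (S − I)·e^(rT) = (139.98 − 0.9321)·e^(0.0957·14/12) = 139.0479 × 1.118121 = 155.4724
Value (long) = (F − K)·e^(−rT) = (155.4724 − 136.61) × 0.894357 = 16.8697
Value = kr 16.87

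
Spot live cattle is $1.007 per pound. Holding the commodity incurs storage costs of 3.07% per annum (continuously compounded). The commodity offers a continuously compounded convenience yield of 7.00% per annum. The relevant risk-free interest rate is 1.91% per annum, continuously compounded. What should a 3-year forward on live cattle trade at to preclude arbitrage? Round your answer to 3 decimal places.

$0.948 per pound

Net carry = r + u − y = 0.0191 + 0.0307 − 0.0700 = -0.0202
F = S·e^((r+u−y)T) = 1.007 · e^(-0.0202 × 3) = 1.007 · e^-0.060600
= 1.007 × 0.941200 = $0.948 per pound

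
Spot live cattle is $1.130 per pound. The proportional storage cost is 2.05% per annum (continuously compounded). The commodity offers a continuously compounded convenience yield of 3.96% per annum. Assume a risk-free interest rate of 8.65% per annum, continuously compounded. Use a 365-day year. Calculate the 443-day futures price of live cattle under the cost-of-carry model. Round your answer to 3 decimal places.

$1.226 per pound

Net carry = r + u − y = 0.0865 + 0.0205 − 0.0396 = 0.0674
F = S·e^((r+u−y)T) = 1.130 · e^(0.0674 × 443/365) = 1.130 · e^0.081803
= 1.130 × 1.085242 = $1.226 per pound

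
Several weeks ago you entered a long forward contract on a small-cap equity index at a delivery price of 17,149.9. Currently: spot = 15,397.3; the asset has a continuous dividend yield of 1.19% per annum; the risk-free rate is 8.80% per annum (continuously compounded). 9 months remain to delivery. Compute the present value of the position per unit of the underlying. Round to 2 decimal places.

Current fair forward for the remaining 9 months: F = S·e^((r − q)·T), (r − q) = 0.0880 − 0.0119 = 0.0761
F = 15397.3 · e^(0.0761 × 9/12) = 15397.3 × 1.05873521 = 16301.6636
Value of long forward = (F − K)·e^(−rT) = (16301.6636 − 17149.9) · e^(−0.0880·9/12)
= -848.2364 × 0.93613086 = -794.06

-794.06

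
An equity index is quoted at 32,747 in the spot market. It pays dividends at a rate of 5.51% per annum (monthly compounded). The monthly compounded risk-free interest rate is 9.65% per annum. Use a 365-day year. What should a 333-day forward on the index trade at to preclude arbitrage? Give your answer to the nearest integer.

33,999

F = S · (1+r/12)^(12T) / (1+q/12)^(12T)
= 32747 × 1.091647 / 1.051433 = 32747 × 1.038247
F = 33,999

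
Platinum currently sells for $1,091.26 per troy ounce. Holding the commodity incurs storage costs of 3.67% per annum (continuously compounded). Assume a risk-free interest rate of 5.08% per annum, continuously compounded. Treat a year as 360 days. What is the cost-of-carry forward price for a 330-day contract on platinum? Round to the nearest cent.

Net carry = r + u − y = 0.0508 + 0.0367 − 0.0000 = 0.0875
F = S·e^((r+u−y)T) = 1091.26 · e^(0.0875 × 330/360) = 1091.26 · e^0.08020833
= 1091.26 × 1.08351277 = $1,182.39 per troy ounce

$1,182.39 per troy ounce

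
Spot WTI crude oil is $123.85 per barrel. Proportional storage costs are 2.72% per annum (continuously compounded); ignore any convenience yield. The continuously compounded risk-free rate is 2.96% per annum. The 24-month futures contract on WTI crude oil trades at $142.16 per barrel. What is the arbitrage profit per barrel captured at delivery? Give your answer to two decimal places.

Fair futures: F* = S·e^(carry·T), with carry = (r + u) = 0.0296 + 0.0272 = 0.0568
F* = 123.85 · e^(0.0568 × 24/12) = 123.85 · e^0.113600 = 123.85 × 1.120304 = $138.7497
Market $142.16 > fair $138.7497: forward overpriced → cash-and-carry (buy spot, short the forward).
At maturity, profit = |F_mkt − F*| = |142.16 − 138.7497| = $3.41 per barrel

$3.41 per barrel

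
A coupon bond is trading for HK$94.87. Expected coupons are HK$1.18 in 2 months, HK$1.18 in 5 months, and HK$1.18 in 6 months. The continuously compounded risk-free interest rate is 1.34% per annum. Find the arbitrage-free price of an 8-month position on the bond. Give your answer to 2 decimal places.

PV(coupons) I = 1.18·e^(−0.0134·2/12) + 1.18·e^(−0.0134·5/12) + 1.18·e^(−0.0134·6/12)
I = 1.1774 + 1.1734 + 1.1721 = 3.5229
F = (S − I)·e^(rT) = (94.87 − 3.5229) · e^(0.0134·8/12)
= 91.3471 · e^0.008933 = 91.3471 × 1.008973 = HK$92.17

HK$92.17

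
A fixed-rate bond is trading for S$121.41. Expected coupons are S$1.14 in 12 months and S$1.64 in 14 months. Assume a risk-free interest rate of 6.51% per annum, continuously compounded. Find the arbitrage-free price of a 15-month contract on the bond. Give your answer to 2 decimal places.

S$128.90

PV(coupons) I = 1.14·e^(−0.0651·12/12) + 1.64·e^(−0.0651·14/12)
I = 1.0682 + 1.5201 = 2.5883
F = (S − I)·e^(rT) = (121.41 − 2.5883) · e^(0.0651·15/12)
= 118.8217 · e^0.081375 = 118.8217 × 1.084778 = S$128.90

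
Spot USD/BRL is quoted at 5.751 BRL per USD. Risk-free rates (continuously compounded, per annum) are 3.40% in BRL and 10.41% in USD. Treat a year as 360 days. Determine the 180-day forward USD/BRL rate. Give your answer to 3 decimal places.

F = S·e^((r_BRL − r_USD)T) = 5.751 · e^((0.0340 − 0.1041) × 180/360)
= 5.751 · e^-0.035050 = 5.751 × 0.965557
F = 5.553 BRL per USD

5.553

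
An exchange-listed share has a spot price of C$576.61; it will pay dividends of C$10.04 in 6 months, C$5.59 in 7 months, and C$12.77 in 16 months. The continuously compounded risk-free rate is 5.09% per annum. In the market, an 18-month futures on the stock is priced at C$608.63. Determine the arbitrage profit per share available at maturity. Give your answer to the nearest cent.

PV(dividends) I = 10.04·e^(−0.0509·6/12) + 5.59·e^(−0.0509·7/12) + 12.77·e^(−0.0509·16/12) = 27.1463
Fair futures F* = (S − I)·e^(rT) = (576.61 − 27.1463)·e^0.076350 = 549.4637 × 1.079340 = 593.0581
Market C$608.63 > fair 593.0581: forward overpriced → cash-and-carry (borrow at r, buy the stock and collect the dividends, short the forward).
Profit at T = |F_mkt − F*| = |608.63 − 593.0581| = C$15.57 per share

C$15.57 per share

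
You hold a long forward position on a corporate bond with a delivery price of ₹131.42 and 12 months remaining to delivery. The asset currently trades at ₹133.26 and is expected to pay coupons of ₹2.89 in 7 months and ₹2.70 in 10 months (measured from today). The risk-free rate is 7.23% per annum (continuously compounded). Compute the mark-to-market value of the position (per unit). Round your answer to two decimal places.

₹5.69

PV(remaining coupons) I = 2.89·e^(−0.0723·7/12) + 2.70·e^(−0.0723·10/12) = 5.3128
Current forward F = (S − I)·e^(rT) = (133.26 − 5.3128)·e^(0.0723·12/12) = 127.9472 × 1.074978 = 137.5404
Value (long) = (F − K)·e^(−rT) = (137.5404 − 131.42) × 0.930252 = 5.6935
Value = ₹5.69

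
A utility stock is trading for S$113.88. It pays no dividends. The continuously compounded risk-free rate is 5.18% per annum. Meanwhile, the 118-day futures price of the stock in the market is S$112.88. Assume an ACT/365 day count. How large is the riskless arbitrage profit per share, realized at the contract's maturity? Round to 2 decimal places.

S$2.92 per share

Fair futures: F* = S·e^(carry·T), with carry = r = 0.0518
F* = 113.88 · e^(0.0518 × 118/365) = 113.88 · e^0.016746 = 113.88 × 1.016887 = S$115.8031
Market S$112.88 < fair S$115.8031: forward underpriced → reverse cash-and-carry (short spot, go long the forward).
At maturity, profit = |F_mkt − F*| = |112.88 − 115.8031| = S$2.92 per share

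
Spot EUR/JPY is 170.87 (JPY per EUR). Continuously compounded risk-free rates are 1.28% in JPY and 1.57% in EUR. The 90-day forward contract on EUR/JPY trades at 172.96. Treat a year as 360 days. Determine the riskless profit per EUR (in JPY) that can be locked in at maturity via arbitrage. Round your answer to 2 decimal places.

2.21 per EUR (in JPY)

Fair forward: F* = S·e^(carry·T), with carry = (r_JPY − r_EUR) = 0.0128 − 0.0157 = -0.0029
F* = 170.87 · e^(-0.0029 × 90/360) = 170.87 · e^-0.000725 = 170.87 × 0.999275 = 170.7461
Market 172.96 > fair 170.7461: forward overpriced → cash-and-carry (buy spot, short the forward).
At maturity, profit = |F_mkt − F*| = |172.96 − 170.7461| = 2.21 per EUR (in JPY)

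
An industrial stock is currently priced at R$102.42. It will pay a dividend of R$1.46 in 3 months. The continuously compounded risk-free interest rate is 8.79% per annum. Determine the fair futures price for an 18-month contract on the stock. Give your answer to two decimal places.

R$115.23

PV(dividends) I = 1.46·e^(−0.0879·3/12)
I = 1.4283
F = (S − I)·e^(rT) = (102.42 − 1.4283) · e^(0.0879·18/12)
= 100.9917 · e^0.131850 = 100.9917 × 1.140937 = R$115.23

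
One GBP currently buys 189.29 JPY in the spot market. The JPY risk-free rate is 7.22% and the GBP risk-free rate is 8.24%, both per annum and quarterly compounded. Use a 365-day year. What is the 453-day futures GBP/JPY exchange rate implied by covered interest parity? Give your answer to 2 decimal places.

By covered interest parity, F = S · (1+r_JPY/4)^(4T) / (1+r_GBP/4)^(4T)
= 189.29 × 1.092871 / 1.106528 = 189.29 × 0.987658
F = 186.95 JPY per GBP

186.95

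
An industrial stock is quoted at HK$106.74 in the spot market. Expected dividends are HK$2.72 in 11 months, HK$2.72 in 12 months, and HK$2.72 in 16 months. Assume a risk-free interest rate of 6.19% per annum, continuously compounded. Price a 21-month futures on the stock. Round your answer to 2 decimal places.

PV(dividends) I = 2.72·e^(−0.0619·11/12) + 2.72·e^(−0.0619·12/12) + 2.72·e^(−0.0619·16/12)
I = 2.5700 + 2.5567 + 2.5045 = 7.6312
F = (S − I)·e^(rT) = (106.74 − 7.6312) · e^(0.0619·21/12)
= 99.1088 · e^0.108325 = 99.1088 × 1.114410 = HK$110.45

HK$110.45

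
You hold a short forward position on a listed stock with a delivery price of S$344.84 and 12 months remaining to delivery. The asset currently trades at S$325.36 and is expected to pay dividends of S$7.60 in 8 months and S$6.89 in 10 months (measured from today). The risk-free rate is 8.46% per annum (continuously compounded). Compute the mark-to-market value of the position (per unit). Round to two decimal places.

S$5.11

PV(remaining dividends) I = 7.60·e^(−0.0846·8/12) + 6.89·e^(−0.0846·10/12) = 13.6042
Current forward F = (S − I)·e^(rT) = (325.36 − 13.6042)·e^(0.0846·12/12) = 311.7558 × 1.088282 = 339.2782
Value (long) = (F − K)·e^(−rT) = (339.2782 − 344.84) × 0.918880 = -5.1106
Short position value = −(long value) = S$5.11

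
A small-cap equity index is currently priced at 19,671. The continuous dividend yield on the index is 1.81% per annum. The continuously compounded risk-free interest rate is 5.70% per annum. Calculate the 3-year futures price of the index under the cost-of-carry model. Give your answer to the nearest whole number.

F = S·e^((r − q)T) = 19671 · e^((0.0570 − 0.0181) × 3)
= 19671 · e^0.116700 = 19671 × 1.123782
F = 22,106

22,106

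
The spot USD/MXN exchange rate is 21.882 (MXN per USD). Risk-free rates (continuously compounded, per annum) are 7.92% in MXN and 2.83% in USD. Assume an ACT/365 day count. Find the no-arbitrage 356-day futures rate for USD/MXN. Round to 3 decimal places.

22.996

F = S·e^((r_MXN − r_USD)T) = 21.882 · e^((0.0792 − 0.0283) × 356/365)
= 21.882 · e^0.049645 = 21.882 × 1.050898
F = 22.996 MXN per USD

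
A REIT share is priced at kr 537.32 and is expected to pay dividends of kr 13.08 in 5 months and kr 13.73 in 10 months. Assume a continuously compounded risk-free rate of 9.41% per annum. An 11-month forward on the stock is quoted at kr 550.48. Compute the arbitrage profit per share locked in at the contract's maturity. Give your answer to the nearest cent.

PV(dividends) I = 13.08·e^(−0.0941·5/12) + 13.73·e^(−0.0941·10/12) = 25.2715
Fair forward F* = (S − I)·e^(rT) = (537.32 − 25.2715)·e^0.086258 = 512.0485 × 1.090088 = 558.1779
Market kr 550.48 < fair 558.1779: forward underpriced → reverse cash-and-carry (short the stock, invest proceeds at r, pay the dividends, go long the forward).
Profit at T = |F_mkt − F*| = |550.48 − 558.1779| = kr 7.70 per share

kr 7.70 per share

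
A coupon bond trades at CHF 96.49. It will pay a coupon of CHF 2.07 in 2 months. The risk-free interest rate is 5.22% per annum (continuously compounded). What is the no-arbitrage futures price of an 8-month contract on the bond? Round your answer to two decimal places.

CHF 97.78

PV(coupons) I = 2.07·e^(−0.0522·2/12)
I = 2.0521
F = (S − I)·e^(rT) = (96.49 − 2.0521) · e^(0.0522·8/12)
= 94.4379 · e^0.034800 = 94.4379 × 1.035413 = CHF 97.78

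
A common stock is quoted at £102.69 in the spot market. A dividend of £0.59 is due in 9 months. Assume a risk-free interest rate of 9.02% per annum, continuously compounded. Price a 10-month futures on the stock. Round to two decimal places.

PV(dividends) I = 0.59·e^(−0.0902·9/12)
I = 0.5514
F = (S − I)·e^(rT) = (102.69 − 0.5514) · e^(0.0902·10/12)
= 102.1386 · e^0.075167 = 102.1386 × 1.078064 = £110.11

£110.11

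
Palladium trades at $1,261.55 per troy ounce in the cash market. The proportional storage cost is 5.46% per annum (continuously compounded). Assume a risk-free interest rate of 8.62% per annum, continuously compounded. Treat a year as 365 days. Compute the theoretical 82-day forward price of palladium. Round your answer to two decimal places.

$1,302.09 per troy ounce

Net carry = r + u − y = 0.0862 + 0.0546 − 0.0000 = 0.1408
F = S·e^((r+u−y)T) = 1261.55 · e^(0.1408 × 82/365) = 1261.55 · e^0.03163178
= 1261.55 × 1.03213738 = $1,302.09 per troy ounce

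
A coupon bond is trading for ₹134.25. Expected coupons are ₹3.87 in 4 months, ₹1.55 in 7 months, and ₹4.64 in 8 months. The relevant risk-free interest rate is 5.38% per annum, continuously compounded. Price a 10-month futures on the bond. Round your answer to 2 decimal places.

₹130.18

PV(coupons) I = 3.87·e^(−0.0538·4/12) + 1.55·e^(−0.0538·7/12) + 4.64·e^(−0.0538·8/12)
I = 3.8012 + 1.5021 + 4.4765 = 9.7798
F = (S − I)·e^(rT) = (134.25 − 9.7798) · e^(0.0538·10/12)
= 124.4702 · e^0.044833 = 124.4702 × 1.045853 = ₹130.18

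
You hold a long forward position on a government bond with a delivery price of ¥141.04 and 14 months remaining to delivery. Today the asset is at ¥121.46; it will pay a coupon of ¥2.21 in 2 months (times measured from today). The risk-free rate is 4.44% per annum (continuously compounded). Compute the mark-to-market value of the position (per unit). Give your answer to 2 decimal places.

PV(remaining coupons) I = 2.21·e^(−0.0444·2/12) = 2.1937
Current forward F = (S − I)·e^(rT) = (121.46 − 2.1937)·e^(0.0444·14/12) = 119.2663 × 1.053165 = 125.6071
Value (long) = (F − K)·e^(−rT) = (125.6071 − 141.04) × 0.949519 = -14.6538
Value = -¥14.65

-¥14.65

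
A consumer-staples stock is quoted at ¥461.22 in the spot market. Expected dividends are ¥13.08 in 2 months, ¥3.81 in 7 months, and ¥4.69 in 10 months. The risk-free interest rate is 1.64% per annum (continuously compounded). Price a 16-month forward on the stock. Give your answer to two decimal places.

¥449.50

PV(dividends) I = 13.08·e^(−0.0164·2/12) + 3.81·e^(−0.0164·7/12) + 4.69·e^(−0.0164·10/12)
I = 13.0443 + 3.7737 + 4.6263 = 21.4443
F = (S − I)·e^(rT) = (461.22 − 21.4443) · e^(0.0164·16/12)
= 439.7757 · e^0.021867 = 439.7757 × 1.022108 = ¥449.50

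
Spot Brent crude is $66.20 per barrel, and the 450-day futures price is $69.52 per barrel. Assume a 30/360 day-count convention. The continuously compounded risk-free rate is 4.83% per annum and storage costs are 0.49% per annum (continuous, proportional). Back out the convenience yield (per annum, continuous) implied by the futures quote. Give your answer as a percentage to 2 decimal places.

F = S·e^((r+u−y)T) ⇒ (r+u−y) = ln(F/S)/T
ln(69.52/66.20) = 0.048934; /T ⇒ 0.039147
y = r + u − ln(F/S)/T = 0.0483 + 0.0049 − 0.039147 = 0.014053
y = 1.41%

1.41%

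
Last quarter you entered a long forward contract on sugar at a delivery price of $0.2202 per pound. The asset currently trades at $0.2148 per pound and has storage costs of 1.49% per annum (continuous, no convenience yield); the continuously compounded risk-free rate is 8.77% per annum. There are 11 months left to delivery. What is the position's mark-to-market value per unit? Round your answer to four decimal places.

$0.0146 per pound

Current fair forward for the remaining 11 months: F = S·e^((r + u)·T), (r + u) = 0.0877 + 0.0149 = 0.1026
F = 0.2148 · e^(0.1026 × 11/12) = 0.2148 × 1.098615 = 0.2360
Value of long forward = (F − K)·e^(−rT) = (0.2360 − 0.2202) · e^(−0.0877·11/12)
= 0.0158 × 0.922755 = 0.0146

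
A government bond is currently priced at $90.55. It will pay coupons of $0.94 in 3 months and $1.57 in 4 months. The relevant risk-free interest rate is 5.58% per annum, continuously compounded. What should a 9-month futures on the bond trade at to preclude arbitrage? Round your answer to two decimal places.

PV(coupons) I = 0.94·e^(−0.0558·3/12) + 1.57·e^(−0.0558·4/12)
I = 0.9270 + 1.5411 = 2.4681
F = (S − I)·e^(rT) = (90.55 − 2.4681) · e^(0.0558·9/12)
= 88.0819 · e^0.041850 = 88.0819 × 1.042738 = $91.85

$91.85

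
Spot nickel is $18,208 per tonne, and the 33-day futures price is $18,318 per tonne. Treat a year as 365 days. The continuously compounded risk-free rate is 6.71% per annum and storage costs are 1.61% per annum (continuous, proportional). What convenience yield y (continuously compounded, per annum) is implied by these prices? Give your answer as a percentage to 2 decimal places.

F = S·e^((r+u−y)T) ⇒ (r+u−y) = ln(F/S)/T
ln(18318/18208) = 0.006023; /T ⇒ 0.066618
y = r + u − ln(F/S)/T = 0.0671 + 0.0161 − 0.066618 = 0.016582
y = 1.66%

1.66%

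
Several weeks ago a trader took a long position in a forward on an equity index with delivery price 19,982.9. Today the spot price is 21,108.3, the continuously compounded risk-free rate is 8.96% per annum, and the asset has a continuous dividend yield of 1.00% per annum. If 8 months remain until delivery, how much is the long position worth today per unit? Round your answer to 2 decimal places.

Current fair forward for the remaining 8 months: F = S·e^((r − q)·T), (r − q) = 0.0896 − 0.0100 = 0.0796
F = 21108.3 · e^(0.0796 × 8/12) = 21108.3 × 1.05449994 = 22258.7011
Value of long forward = (F − K)·e^(−rT) = (22258.7011 − 19982.9) · e^(−0.0896·8/12)
= 2275.8011 × 0.94201570 = 2143.84

2143.84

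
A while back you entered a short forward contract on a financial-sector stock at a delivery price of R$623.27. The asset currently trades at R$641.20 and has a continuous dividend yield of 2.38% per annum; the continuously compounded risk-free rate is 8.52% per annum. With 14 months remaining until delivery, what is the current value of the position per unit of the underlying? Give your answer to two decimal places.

Current fair forward for the remaining 14 months: F = S·e^((r − q)·T), (r − q) = 0.0852 − 0.0238 = 0.0614
F = 641.20 · e^(0.0614 × 14/12) = 641.20 × 1.074261 = 688.8162
Value of long forward = (F − K)·e^(−rT) = (688.8162 − 623.27) · e^(−0.0852·14/12)
= 65.5462 × 0.905380 = 59.34
Short position value = −(long value) = -R$59.34

-R$59.34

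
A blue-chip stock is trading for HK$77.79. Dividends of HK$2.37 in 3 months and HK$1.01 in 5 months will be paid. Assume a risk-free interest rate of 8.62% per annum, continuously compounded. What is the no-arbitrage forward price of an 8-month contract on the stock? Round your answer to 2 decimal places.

HK$78.90

PV(dividends) I = 2.37·e^(−0.0862·3/12) + 1.01·e^(−0.0862·5/12)
I = 2.3195 + 0.9744 = 3.2939
F = (S − I)·e^(rT) = (77.79 − 3.2939) · e^(0.0862·8/12)
= 74.4961 · e^0.057467 = 74.4961 × 1.059150 = HK$78.90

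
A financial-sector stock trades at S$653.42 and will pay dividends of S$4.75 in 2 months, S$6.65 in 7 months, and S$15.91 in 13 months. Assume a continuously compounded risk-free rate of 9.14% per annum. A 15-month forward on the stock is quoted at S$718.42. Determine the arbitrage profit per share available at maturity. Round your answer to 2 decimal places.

PV(dividends) I = 4.75·e^(−0.0914·2/12) + 6.65·e^(−0.0914·7/12) + 15.91·e^(−0.0914·13/12) = 25.3930
Fair forward F* = (S − I)·e^(rT) = (653.42 − 25.3930)·e^0.114250 = 628.0270 × 1.121032 = 704.0384
Market S$718.42 > fair 704.0384: forward overpriced → cash-and-carry (borrow at r, buy the stock and collect the dividends, short the forward).
Profit at T = |F_mkt − F*| = |718.42 − 704.0384| = S$14.38 per share

S$14.38 per share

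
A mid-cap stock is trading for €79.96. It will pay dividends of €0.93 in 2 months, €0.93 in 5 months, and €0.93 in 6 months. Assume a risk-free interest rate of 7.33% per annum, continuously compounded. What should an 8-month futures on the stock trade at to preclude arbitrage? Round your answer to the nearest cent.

€81.11

PV(dividends) I = 0.93·e^(−0.0733·2/12) + 0.93·e^(−0.0733·5/12) + 0.93·e^(−0.0733·6/12)
I = 0.9187 + 0.9020 + 0.8965 = 2.7172
F = (S − I)·e^(rT) = (79.96 − 2.7172) · e^(0.0733·8/12)
= 77.2428 · e^0.048867 = 77.2428 × 1.050081 = €81.11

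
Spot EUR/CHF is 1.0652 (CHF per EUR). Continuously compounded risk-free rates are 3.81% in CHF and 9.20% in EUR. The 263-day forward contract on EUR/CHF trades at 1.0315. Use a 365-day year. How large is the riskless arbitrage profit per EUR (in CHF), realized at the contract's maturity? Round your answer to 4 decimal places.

0.0069 per EUR (in CHF)

Fair forward: F* = S·e^(carry·T), with carry = (r_CHF − r_EUR) = 0.0381 − 0.0920 = -0.0539
F* = 1.0652 · e^(-0.0539 × 263/365) = 1.0652 · e^-0.038838 = 1.0652 × 0.961907 = 1.0246
Market 1.0315 > fair 1.0246: forward overpriced → cash-and-carry (buy spot, short the forward).
At maturity, profit = |F_mkt − F*| = |1.0315 − 1.0246| = 0.0069 per EUR (in CHF)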